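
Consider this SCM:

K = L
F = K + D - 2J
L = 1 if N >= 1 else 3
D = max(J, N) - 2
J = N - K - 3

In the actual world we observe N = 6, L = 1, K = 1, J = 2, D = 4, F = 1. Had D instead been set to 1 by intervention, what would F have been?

The intervention breaks the incoming arrows to D: D = max(J, N) - 2 no longer applies, and D = 1.
L = 1 if N >= 1 else 3  [with N=6]  = 1
K = L  [with L=1]  = 1
J = N - K - 3  [with N=6, K=1]  = 2
F = K + D - 2J  [with K=1, D=1, J=2]  = -2

-2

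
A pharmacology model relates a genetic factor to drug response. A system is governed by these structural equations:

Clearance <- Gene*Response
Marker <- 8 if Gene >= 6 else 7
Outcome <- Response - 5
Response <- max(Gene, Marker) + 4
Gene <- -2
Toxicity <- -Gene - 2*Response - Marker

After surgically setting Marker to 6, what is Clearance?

do(Marker=6) replaces the equation Marker <- 8 if Gene >= 6 else 7 with the constant Marker = 6.
Response = max(Gene, Marker) + 4  [with Gene=-2, Marker=6]  = 10
Clearance = Gene*Response  [with Gene=-2, Response=10]  = -20

-20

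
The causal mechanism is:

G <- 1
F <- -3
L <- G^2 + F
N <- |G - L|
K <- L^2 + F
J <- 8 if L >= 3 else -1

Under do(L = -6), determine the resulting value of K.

33

do(L=-6) replaces the equation L <- G^2 + F with the constant L = -6.
K = L^2 + F  [with L=-6, F=-3]  = 33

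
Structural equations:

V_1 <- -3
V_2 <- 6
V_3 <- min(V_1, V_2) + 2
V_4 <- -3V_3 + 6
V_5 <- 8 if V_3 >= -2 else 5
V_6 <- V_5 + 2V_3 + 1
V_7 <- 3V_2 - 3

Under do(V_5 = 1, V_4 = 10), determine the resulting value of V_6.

0

Setting V_5 = 1, V_4 = 10 by intervention discards those variables' equations.
V_3 = min(V_1, V_2) + 2  [with V_1=-3, V_2=6]  = -1
V_6 = V_5 + 2V_3 + 1  [with V_5=1, V_3=-1]  = 0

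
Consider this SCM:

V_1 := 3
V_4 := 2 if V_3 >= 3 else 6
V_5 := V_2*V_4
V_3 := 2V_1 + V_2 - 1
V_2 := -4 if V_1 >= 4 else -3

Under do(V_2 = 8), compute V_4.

2

Under do(V_2=8), the mechanism V_2 := -4 if V_1 >= 4 else -3 is discarded; V_2 is fixed at 8.
V_3 = 2V_1 + V_2 - 1  [with V_1=3, V_2=8]  = 13
V_4 = 2 if V_3 >= 3 else 6  [with V_3=13]  = 2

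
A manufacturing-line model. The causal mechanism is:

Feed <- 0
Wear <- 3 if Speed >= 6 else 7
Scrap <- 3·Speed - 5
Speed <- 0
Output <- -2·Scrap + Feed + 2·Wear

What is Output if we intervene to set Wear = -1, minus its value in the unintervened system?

do(Wear=-1) replaces the equation Wear <- 3 if Speed >= 6 else 7 with the constant Wear = -1.
Scrap = 3·Speed - 5  [with Speed=0]  = -5
Output = -2·Scrap + Feed + 2·Wear  [with Scrap=-5, Feed=0, Wear=-1]  = 8
Without intervention: Wear = 3 if Speed >= 6 else 7  [with Speed=0]  = 7; Scrap = 3·Speed - 5  [with Speed=0]  = -5; Output = -2·Scrap + Feed + 2·Wear  [with Scrap=-5, Feed=0, Wear=7]  = 24.
Change = 8 − 24 = -16.

-16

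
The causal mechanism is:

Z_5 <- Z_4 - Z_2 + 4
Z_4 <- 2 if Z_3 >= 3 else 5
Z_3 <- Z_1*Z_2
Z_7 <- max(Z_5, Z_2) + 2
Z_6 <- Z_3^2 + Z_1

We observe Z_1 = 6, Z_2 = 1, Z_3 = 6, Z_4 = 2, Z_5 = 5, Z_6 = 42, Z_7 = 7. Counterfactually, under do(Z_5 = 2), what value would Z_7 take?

Under do(Z_5=2), the mechanism Z_5 <- Z_4 - Z_2 + 4 is discarded; Z_5 is fixed at 2.
Z_7 = max(Z_5, Z_2) + 2  [with Z_5=2, Z_2=1]  = 4

4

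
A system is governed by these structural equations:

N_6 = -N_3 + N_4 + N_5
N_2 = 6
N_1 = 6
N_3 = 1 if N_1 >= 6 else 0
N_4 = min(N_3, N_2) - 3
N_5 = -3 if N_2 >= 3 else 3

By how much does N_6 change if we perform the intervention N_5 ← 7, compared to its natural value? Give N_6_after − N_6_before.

The intervention breaks the incoming arrows to N_5: N_5 = -3 if N_2 >= 3 else 3 no longer applies, and N_5 = 7.
N_3 = 1 if N_1 >= 6 else 0  [with N_1=6]  = 1
N_4 = min(N_3, N_2) - 3  [with N_3=1, N_2=6]  = -2
N_6 = -N_3 + N_4 + N_5  [with N_3=1, N_4=-2, N_5=7]  = 4
Without intervention: N_3 = 1 if N_1 >= 6 else 0  [with N_1=6]  = 1; N_4 = min(N_3, N_2) - 3  [with N_3=1, N_2=6]  = -2; N_5 = -3 if N_2 >= 3 else 3  [with N_2=6]  = -3; N_6 = -N_3 + N_4 + N_5  [with N_3=1, N_4=-2, N_5=-3]  = -6.
Change = 4 − (-6) = 10.

10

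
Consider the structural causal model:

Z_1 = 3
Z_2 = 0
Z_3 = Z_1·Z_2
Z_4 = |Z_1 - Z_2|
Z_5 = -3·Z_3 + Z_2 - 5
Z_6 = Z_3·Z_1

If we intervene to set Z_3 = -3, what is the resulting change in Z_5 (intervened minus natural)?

9

do(Z_3=-3) replaces the equation Z_3 = Z_1·Z_2 with the constant Z_3 = -3.
Z_5 = -3·Z_3 + Z_2 - 5  [with Z_3=-3, Z_2=0]  = 4
Without intervention: Z_3 = Z_1·Z_2  [with Z_1=3, Z_2=0]  = 0; Z_5 = -3·Z_3 + Z_2 - 5  [with Z_3=0, Z_2=0]  = -5.
Change = 4 − (-5) = 9.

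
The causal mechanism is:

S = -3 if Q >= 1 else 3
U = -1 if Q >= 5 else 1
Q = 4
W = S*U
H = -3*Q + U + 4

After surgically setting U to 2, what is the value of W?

-6

do(U=2) replaces the equation U = -1 if Q >= 5 else 1 with the constant U = 2.
S = -3 if Q >= 1 else 3  [with Q=4]  = -3
W = S*U  [with S=-3, U=2]  = -6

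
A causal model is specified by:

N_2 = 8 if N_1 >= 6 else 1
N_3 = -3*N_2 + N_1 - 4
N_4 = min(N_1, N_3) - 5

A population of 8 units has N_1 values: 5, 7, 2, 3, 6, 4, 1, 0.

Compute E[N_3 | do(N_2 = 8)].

The intervention sets N_2=8 in all 8 units regardless of N_1. Recomputing N_3 per unit gives -23, -21, -26, -25, -22, -24, -27, -28; average -24.5.

-24.5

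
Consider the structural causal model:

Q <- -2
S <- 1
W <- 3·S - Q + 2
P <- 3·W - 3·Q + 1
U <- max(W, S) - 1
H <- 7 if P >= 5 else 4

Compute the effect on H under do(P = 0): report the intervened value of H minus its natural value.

-3

Under do(P=0), the mechanism P <- 3·W - 3·Q + 1 is discarded; P is fixed at 0.
H = 7 if P >= 5 else 4  [with P=0]  = 4
Without intervention: W = 3·S - Q + 2  [with S=1, Q=-2]  = 7; P = 3·W - 3·Q + 1  [with W=7, Q=-2]  = 28; H = 7 if P >= 5 else 4  [with P=28]  = 7.
Change = 4 − 7 = -3.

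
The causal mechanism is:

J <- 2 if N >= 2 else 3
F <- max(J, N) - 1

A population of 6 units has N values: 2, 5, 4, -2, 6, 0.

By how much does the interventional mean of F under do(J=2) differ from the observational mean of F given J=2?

-0.75

Every unit gets J=2 under the intervention. F values become 1, 4, 3, 1, 5, 1; E[F|do(J=2)] = 2.5.
Observing J=2 restricts to units where J's equation naturally yields 2: N ∈ {2, 5, 4, 6}. In that subpopulation F = 1, 4, 3, 5, mean 3.25.
Difference = 2.5 − 3.25 = -0.75.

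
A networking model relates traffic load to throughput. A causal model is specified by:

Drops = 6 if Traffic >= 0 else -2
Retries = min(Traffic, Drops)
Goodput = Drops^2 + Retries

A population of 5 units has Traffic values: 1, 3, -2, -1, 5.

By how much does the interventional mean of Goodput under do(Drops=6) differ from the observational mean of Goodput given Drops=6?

-1.8

The intervention sets Drops=6 in all 5 units regardless of Traffic. Recomputing Goodput per unit gives 37, 39, 34, 35, 41; average 37.2.
Observing Drops=6 restricts to units where Drops's equation naturally yields 6: Traffic ∈ {1, 3, 5}. In that subpopulation Goodput = 37, 39, 41, mean 39.
Difference = 37.2 − 39 = -1.8.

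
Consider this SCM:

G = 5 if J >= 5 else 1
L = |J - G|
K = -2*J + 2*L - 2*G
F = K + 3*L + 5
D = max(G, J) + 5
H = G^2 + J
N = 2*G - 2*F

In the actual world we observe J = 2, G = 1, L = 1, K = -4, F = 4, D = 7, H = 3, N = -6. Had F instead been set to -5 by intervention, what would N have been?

do(F=-5) replaces the equation F = K + 3*L + 5 with the constant F = -5.
G = 5 if J >= 5 else 1  [with J=2]  = 1
N = 2*G - 2*F  [with G=1, F=-5]  = 12

12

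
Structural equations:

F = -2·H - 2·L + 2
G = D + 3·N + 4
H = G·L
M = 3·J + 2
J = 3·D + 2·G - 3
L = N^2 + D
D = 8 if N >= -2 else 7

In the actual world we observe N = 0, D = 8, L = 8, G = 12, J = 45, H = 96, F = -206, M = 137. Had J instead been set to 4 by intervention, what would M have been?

14

do(J=4) replaces the equation J = 3·D + 2·G - 3 with the constant J = 4.
M = 3·J + 2  [with J=4]  = 14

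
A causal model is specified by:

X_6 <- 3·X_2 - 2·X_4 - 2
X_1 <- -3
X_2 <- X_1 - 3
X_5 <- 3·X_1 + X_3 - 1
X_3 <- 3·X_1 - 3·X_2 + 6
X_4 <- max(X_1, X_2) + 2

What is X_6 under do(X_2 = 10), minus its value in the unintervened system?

Under do(X_2=10), the mechanism X_2 <- X_1 - 3 is discarded; X_2 is fixed at 10.
X_4 = max(X_1, X_2) + 2  [with X_1=-3, X_2=10]  = 12
X_6 = 3·X_2 - 2·X_4 - 2  [with X_2=10, X_4=12]  = 4
Without intervention: X_2 = X_1 - 3  [with X_1=-3]  = -6; X_4 = max(X_1, X_2) + 2  [with X_1=-3, X_2=-6]  = -1; X_6 = 3·X_2 - 2·X_4 - 2  [with X_2=-6, X_4=-1]  = -18.
Change = 4 − (-18) = 22.

22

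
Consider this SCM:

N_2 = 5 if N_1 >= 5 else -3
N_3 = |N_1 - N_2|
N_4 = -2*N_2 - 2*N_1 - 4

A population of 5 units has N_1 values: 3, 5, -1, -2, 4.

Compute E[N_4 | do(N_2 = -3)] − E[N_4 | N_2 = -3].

Every unit gets N_2=-3 under the intervention. N_4 values become -4, -8, 4, 6, -6; E[N_4|do(N_2=-3)] = -1.6.
Conditioning on N_2=-3 selects the 4 unit(s) with N_1 ∈ {3, -1, -2, 4}. Their N_4 values: -4, 4, 6, -6. Mean = 0.
Difference = -1.6 − 0 = -1.6.

-1.6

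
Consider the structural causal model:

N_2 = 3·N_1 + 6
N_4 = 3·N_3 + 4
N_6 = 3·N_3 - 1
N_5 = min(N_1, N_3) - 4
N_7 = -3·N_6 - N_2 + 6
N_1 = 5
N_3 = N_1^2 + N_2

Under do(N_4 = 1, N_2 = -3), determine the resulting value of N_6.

The joint intervention fixes N_4 = 1, N_2 = -3, removing each variable's own equation.
N_3 = N_1^2 + N_2  [with N_1=5, N_2=-3]  = 22
N_6 = 3·N_3 - 1  [with N_3=22]  = 65

65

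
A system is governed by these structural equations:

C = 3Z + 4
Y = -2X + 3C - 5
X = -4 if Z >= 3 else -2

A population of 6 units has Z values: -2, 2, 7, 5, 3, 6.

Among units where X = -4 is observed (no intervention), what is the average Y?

Observing X=-4 restricts to units where X's equation naturally yields -4: Z ∈ {7, 5, 3, 6}. In that subpopulation Y = 78, 60, 42, 69, mean 62.25.

62.25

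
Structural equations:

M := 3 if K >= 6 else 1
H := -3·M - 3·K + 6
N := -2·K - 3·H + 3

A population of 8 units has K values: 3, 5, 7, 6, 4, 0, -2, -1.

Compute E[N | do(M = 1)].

do(M=1) breaks M's dependence on K. With M=1 fixed, N across the units is 15, 29, 43, 36, 22, -6, -20, -13, mean 13.25.

13.25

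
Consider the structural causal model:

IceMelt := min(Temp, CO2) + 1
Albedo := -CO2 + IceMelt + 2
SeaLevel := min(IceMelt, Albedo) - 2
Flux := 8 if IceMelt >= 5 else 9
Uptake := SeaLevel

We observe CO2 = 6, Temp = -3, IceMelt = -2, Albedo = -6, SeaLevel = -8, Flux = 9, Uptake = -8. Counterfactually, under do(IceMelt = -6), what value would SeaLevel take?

-12

do(IceMelt=-6) replaces the equation IceMelt := min(Temp, CO2) + 1 with the constant IceMelt = -6.
Albedo = -CO2 + IceMelt + 2  [with CO2=6, IceMelt=-6]  = -10
SeaLevel = min(IceMelt, Albedo) - 2  [with IceMelt=-6, Albedo=-10]  = -12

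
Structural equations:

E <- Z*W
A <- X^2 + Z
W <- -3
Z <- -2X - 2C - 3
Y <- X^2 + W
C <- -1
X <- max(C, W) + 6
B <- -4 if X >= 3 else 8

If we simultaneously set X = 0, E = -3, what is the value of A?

Under do(X = 0, E = -3), each intervened variable's structural equation is replaced by its fixed value.
Z = -2X - 2C - 3  [with X=0, C=-1]  = -1
A = X^2 + Z  [with X=0, Z=-1]  = -1

-1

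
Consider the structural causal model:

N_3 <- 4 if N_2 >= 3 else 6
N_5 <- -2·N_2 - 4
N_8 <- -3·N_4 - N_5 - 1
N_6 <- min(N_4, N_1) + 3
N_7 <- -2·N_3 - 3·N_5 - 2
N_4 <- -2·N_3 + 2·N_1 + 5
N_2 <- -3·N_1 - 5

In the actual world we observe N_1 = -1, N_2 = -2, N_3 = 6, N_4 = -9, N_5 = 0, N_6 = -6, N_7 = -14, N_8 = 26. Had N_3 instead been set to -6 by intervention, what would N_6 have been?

The intervention breaks the incoming arrows to N_3: N_3 <- 4 if N_2 >= 3 else 6 no longer applies, and N_3 = -6.
N_4 = -2·N_3 + 2·N_1 + 5  [with N_3=-6, N_1=-1]  = 15
N_6 = min(N_4, N_1) + 3  [with N_4=15, N_1=-1]  = 2

2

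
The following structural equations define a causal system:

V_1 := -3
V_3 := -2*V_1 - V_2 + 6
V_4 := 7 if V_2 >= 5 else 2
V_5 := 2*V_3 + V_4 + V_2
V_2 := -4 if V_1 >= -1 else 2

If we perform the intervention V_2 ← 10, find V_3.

The intervention breaks the incoming arrows to V_2: V_2 := -4 if V_1 >= -1 else 2 no longer applies, and V_2 = 10.
V_3 = -2*V_1 - V_2 + 6  [with V_1=-3, V_2=10]  = 2

2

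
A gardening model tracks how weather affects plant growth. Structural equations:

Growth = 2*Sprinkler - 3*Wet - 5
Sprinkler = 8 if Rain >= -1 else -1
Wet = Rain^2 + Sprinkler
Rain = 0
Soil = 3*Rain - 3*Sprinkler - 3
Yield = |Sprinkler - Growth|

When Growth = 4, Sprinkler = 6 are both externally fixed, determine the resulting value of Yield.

2

The joint intervention fixes Growth = 4, Sprinkler = 6, removing each variable's own equation.
Yield = |Sprinkler - Growth|  [with Sprinkler=6, Growth=4]  = 2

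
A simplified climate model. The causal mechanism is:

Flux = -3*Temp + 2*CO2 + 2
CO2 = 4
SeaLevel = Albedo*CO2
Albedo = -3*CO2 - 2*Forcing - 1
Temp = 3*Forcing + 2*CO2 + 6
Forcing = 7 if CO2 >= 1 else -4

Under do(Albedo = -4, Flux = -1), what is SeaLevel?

Setting Albedo = -4, Flux = -1 by intervention discards those variables' equations.
SeaLevel = Albedo*CO2  [with Albedo=-4, CO2=4]  = -16

-16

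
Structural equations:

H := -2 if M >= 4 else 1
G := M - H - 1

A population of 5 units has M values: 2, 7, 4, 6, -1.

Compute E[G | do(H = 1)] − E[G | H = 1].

Every unit gets H=1 under the intervention. G values become 0, 5, 2, 4, -3; E[G|do(H=1)] = 1.6.
E[G|H=1] averages over only the 2 units with H=1 (M = 2, -1): G = 0, -3, mean -1.5.
Difference = 1.6 − (-1.5) = 3.1.

3.1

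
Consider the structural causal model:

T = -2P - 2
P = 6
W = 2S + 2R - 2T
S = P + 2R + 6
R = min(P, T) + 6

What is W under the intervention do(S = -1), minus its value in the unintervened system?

6

Intervening sets S = -1 and removes its equation (S = P + 2R + 6).
T = -2P - 2  [with P=6]  = -14
R = min(P, T) + 6  [with P=6, T=-14]  = -8
W = 2S + 2R - 2T  [with S=-1, R=-8, T=-14]  = 10
Without intervention: T = -2P - 2  [with P=6]  = -14; R = min(P, T) + 6  [with P=6, T=-14]  = -8; S = P + 2R + 6  [with P=6, R=-8]  = -4; W = 2S + 2R - 2T  [with S=-4, R=-8, T=-14]  = 4.
Change = 10 − 4 = 6.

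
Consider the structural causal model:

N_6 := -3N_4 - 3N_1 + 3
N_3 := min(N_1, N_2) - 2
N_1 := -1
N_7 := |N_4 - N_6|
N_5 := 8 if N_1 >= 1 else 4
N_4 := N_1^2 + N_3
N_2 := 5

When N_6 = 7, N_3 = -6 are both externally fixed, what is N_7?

Under do(N_6 = 7, N_3 = -6), each intervened variable's structural equation is replaced by its fixed value.
N_4 = N_1^2 + N_3  [with N_1=-1, N_3=-6]  = -5
N_7 = |N_4 - N_6|  [with N_4=-5, N_6=7]  = 12

12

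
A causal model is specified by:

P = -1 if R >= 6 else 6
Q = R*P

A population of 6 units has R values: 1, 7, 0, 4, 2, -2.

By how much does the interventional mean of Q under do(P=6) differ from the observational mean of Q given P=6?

Every unit gets P=6 under the intervention. Q values become 6, 42, 0, 24, 12, -12; E[Q|do(P=6)] = 12.
Observing P=6 restricts to units where P's equation naturally yields 6: R ∈ {1, 0, 4, 2, -2}. In that subpopulation Q = 6, 0, 24, 12, -12, mean 6.
Difference = 12 − 6 = 6.

6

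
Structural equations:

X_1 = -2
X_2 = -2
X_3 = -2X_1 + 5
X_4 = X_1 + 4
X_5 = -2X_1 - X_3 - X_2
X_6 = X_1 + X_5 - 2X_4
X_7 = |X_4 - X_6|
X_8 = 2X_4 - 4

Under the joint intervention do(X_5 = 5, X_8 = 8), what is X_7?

3

Setting X_5 = 5, X_8 = 8 by intervention discards those variables' equations.
X_4 = X_1 + 4  [with X_1=-2]  = 2
X_6 = X_1 + X_5 - 2X_4  [with X_1=-2, X_5=5, X_4=2]  = -1
X_7 = |X_4 - X_6|  [with X_4=2, X_6=-1]  = 3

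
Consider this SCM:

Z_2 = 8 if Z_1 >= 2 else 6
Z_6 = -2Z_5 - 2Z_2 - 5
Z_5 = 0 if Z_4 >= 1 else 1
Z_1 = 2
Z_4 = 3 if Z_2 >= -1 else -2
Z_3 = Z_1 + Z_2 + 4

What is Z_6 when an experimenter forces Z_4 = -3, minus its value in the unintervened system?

-2

Under do(Z_4=-3), the mechanism Z_4 = 3 if Z_2 >= -1 else -2 is discarded; Z_4 is fixed at -3.
Z_2 = 8 if Z_1 >= 2 else 6  [with Z_1=2]  = 8
Z_5 = 0 if Z_4 >= 1 else 1  [with Z_4=-3]  = 1
Z_6 = -2Z_5 - 2Z_2 - 5  [with Z_5=1, Z_2=8]  = -23
Without intervention: Z_2 = 8 if Z_1 >= 2 else 6  [with Z_1=2]  = 8; Z_4 = 3 if Z_2 >= -1 else -2  [with Z_2=8]  = 3; Z_5 = 0 if Z_4 >= 1 else 1  [with Z_4=3]  = 0; Z_6 = -2Z_5 - 2Z_2 - 5  [with Z_5=0, Z_2=8]  = -21.
Change = -23 − (-21) = -2.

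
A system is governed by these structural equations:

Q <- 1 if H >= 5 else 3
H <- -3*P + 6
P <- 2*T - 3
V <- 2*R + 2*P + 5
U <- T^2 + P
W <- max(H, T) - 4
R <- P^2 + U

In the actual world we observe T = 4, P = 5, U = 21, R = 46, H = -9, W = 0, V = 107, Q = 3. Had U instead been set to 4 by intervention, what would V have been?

73

The intervention breaks the incoming arrows to U: U <- T^2 + P no longer applies, and U = 4.
P = 2*T - 3  [with T=4]  = 5
R = P^2 + U  [with P=5, U=4]  = 29
V = 2*R + 2*P + 5  [with R=29, P=5]  = 73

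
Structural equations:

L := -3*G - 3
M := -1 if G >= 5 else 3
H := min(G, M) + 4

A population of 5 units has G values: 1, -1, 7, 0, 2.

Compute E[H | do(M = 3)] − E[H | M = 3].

Every unit gets M=3 under the intervention. H values become 5, 3, 7, 4, 6; E[H|do(M=3)] = 5.
Conditioning on M=3 selects the 4 unit(s) with G ∈ {1, -1, 0, 2}. Their H values: 5, 3, 4, 6. Mean = 4.5.
Difference = 5 − 4.5 = 0.5.

0.5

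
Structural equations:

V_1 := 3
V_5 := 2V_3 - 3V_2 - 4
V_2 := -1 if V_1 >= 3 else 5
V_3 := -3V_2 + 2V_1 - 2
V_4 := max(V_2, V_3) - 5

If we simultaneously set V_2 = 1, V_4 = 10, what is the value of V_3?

The joint intervention fixes V_2 = 1, V_4 = 10, removing each variable's own equation.
V_3 = -3V_2 + 2V_1 - 2  [with V_2=1, V_1=3]  = 1

1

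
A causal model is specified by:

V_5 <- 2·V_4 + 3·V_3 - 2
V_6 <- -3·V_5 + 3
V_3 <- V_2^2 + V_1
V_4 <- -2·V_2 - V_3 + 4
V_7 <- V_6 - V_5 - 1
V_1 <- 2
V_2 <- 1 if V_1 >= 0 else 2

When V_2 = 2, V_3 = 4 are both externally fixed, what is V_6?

Under do(V_2 = 2, V_3 = 4), each intervened variable's structural equation is replaced by its fixed value.
V_4 = -2·V_2 - V_3 + 4  [with V_2=2, V_3=4]  = -4
V_5 = 2·V_4 + 3·V_3 - 2  [with V_4=-4, V_3=4]  = 2
V_6 = -3·V_5 + 3  [with V_5=2]  = -3

-3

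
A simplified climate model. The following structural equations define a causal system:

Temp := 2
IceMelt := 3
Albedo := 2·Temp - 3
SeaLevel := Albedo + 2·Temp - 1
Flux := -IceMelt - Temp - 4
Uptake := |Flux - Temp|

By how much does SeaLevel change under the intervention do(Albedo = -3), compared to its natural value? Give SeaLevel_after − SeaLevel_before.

-4

The intervention breaks the incoming arrows to Albedo: Albedo := 2·Temp - 3 no longer applies, and Albedo = -3.
SeaLevel = Albedo + 2·Temp - 1  [with Albedo=-3, Temp=2]  = 0
Without intervention: Albedo = 2·Temp - 3  [with Temp=2]  = 1; SeaLevel = Albedo + 2·Temp - 1  [with Albedo=1, Temp=2]  = 4.
Change = 0 − 4 = -4.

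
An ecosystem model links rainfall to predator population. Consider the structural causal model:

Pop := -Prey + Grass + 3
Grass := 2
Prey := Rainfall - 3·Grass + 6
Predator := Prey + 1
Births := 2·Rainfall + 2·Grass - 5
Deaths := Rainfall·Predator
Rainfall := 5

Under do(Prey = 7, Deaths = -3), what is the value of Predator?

8

Setting Prey = 7, Deaths = -3 by intervention discards those variables' equations.
Predator = Prey + 1  [with Prey=7]  = 8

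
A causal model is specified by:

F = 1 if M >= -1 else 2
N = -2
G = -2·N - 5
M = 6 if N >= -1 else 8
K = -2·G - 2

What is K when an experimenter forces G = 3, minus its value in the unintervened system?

-8

The intervention breaks the incoming arrows to G: G = -2·N - 5 no longer applies, and G = 3.
K = -2·G - 2  [with G=3]  = -8
Without intervention: G = -2·N - 5  [with N=-2]  = -1; K = -2·G - 2  [with G=-1]  = 0.
Change = -8 − 0 = -8.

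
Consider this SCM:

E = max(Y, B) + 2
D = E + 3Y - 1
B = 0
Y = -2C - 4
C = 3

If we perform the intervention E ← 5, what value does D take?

-26

Intervening sets E = 5 and removes its equation (E = max(Y, B) + 2).
Y = -2C - 4  [with C=3]  = -10
D = E + 3Y - 1  [with E=5, Y=-10]  = -26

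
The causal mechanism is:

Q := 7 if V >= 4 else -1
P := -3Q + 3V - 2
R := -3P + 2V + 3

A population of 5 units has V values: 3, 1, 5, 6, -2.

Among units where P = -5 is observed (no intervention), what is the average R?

22

Observing P=-5 restricts to units where P's equation naturally yields -5: V ∈ {6, -2}. In that subpopulation R = 30, 14, mean 22.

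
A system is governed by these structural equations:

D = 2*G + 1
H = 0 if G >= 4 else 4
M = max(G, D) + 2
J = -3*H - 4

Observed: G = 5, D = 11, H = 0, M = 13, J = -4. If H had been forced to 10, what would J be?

do(H=10) replaces the equation H = 0 if G >= 4 else 4 with the constant H = 10.
J = -3*H - 4  [with H=10]  = -34

-34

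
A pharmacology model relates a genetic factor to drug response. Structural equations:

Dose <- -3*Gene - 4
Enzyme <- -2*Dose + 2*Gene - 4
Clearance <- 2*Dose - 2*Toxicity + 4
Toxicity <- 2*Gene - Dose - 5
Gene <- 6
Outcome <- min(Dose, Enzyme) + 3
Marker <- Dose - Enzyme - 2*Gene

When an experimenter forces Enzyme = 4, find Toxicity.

29

do(Enzyme=4) replaces the equation Enzyme <- -2*Dose + 2*Gene - 4 with the constant Enzyme = 4.
Toxicity is not downstream of the intervention, so its value is determined by the original equations.
Dose = -3*Gene - 4  [with Gene=6]  = -22
Toxicity = 2*Gene - Dose - 5  [with Gene=6, Dose=-22]  = 29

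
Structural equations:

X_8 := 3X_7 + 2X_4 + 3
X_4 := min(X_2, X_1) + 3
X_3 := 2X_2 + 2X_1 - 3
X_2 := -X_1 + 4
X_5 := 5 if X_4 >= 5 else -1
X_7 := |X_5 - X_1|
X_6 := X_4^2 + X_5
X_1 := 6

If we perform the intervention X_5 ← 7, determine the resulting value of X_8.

8

do(X_5=7) replaces the equation X_5 := 5 if X_4 >= 5 else -1 with the constant X_5 = 7.
X_2 = -X_1 + 4  [with X_1=6]  = -2
X_4 = min(X_2, X_1) + 3  [with X_2=-2, X_1=6]  = 1
X_7 = |X_5 - X_1|  [with X_5=7, X_1=6]  = 1
X_8 = 3X_7 + 2X_4 + 3  [with X_7=1, X_4=1]  = 8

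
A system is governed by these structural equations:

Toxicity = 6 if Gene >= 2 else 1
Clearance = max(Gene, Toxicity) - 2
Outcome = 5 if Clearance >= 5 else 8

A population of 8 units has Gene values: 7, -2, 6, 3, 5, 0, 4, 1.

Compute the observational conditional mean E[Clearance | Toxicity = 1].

Observing Toxicity=1 restricts to units where Toxicity's equation naturally yields 1: Gene ∈ {-2, 0, 1}. In that subpopulation Clearance = -1, -1, -1, mean -1.

-1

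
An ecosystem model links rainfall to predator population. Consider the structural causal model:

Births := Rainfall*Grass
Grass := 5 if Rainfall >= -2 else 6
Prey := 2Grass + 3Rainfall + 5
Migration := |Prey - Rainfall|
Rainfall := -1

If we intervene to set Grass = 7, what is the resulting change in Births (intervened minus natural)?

-2

Under do(Grass=7), the mechanism Grass := 5 if Rainfall >= -2 else 6 is discarded; Grass is fixed at 7.
Births = Rainfall*Grass  [with Rainfall=-1, Grass=7]  = -7
Without intervention: Grass = 5 if Rainfall >= -2 else 6  [with Rainfall=-1]  = 5; Births = Rainfall*Grass  [with Rainfall=-1, Grass=5]  = -5.
Change = -7 − (-5) = -2.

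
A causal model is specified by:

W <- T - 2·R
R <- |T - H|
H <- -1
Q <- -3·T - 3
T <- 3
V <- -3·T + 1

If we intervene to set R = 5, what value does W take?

-7

do(R=5) replaces the equation R <- |T - H| with the constant R = 5.
W = T - 2·R  [with T=3, R=5]  = -7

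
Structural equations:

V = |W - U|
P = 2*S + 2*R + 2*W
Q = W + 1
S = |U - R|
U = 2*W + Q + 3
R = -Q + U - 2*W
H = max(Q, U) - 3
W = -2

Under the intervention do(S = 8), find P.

do(S=8) replaces the equation S = |U - R| with the constant S = 8.
Q = W + 1  [with W=-2]  = -1
U = 2*W + Q + 3  [with W=-2, Q=-1]  = -2
R = -Q + U - 2*W  [with Q=-1, U=-2, W=-2]  = 3
P = 2*S + 2*R + 2*W  [with S=8, R=3, W=-2]  = 18

18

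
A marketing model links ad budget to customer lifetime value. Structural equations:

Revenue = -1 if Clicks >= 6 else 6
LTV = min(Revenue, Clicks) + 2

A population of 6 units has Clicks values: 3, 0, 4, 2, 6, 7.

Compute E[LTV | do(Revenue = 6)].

5.5

do(Revenue=6) breaks Revenue's dependence on Clicks. With Revenue=6 fixed, LTV across the units is 5, 2, 6, 4, 8, 8, mean 5.5.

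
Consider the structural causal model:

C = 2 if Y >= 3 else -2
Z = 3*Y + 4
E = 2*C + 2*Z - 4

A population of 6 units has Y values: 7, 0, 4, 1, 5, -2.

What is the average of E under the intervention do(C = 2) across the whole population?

Every unit gets C=2 under the intervention. E values become 50, 8, 32, 14, 38, -4; E[E|do(C=2)] = 23.

23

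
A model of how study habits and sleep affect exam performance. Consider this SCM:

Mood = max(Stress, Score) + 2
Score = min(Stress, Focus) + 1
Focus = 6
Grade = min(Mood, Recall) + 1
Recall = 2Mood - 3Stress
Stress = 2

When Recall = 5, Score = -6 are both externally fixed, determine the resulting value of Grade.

5

The joint intervention fixes Recall = 5, Score = -6, removing each variable's own equation.
Mood = max(Stress, Score) + 2  [with Stress=2, Score=-6]  = 4
Grade = min(Mood, Recall) + 1  [with Mood=4, Recall=5]  = 5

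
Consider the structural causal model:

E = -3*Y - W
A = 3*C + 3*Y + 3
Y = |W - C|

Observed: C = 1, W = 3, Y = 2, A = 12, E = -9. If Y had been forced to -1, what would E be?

do(Y=-1) replaces the equation Y = |W - C| with the constant Y = -1.
E = -3*Y - W  [with Y=-1, W=3]  = 0

0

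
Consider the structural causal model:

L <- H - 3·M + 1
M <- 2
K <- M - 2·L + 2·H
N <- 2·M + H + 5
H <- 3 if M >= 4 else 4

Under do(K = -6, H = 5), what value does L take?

Setting K = -6, H = 5 by intervention discards those variables' equations.
L = H - 3·M + 1  [with H=5, M=2]  = 0

0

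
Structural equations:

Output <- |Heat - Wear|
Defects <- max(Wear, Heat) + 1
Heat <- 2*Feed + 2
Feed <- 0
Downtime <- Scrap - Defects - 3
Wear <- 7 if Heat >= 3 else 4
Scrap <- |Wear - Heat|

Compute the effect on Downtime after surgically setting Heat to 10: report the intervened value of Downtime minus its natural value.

-5

Under do(Heat=10), the mechanism Heat <- 2*Feed + 2 is discarded; Heat is fixed at 10.
Wear = 7 if Heat >= 3 else 4  [with Heat=10]  = 7
Defects = max(Wear, Heat) + 1  [with Wear=7, Heat=10]  = 11
Scrap = |Wear - Heat|  [with Wear=7, Heat=10]  = 3
Downtime = Scrap - Defects - 3  [with Scrap=3, Defects=11]  = -11
Without intervention: Heat = 2*Feed + 2  [with Feed=0]  = 2; Wear = 7 if Heat >= 3 else 4  [with Heat=2]  = 4; Defects = max(Wear, Heat) + 1  [with Wear=4, Heat=2]  = 5; Scrap = |Wear - Heat|  [with Wear=4, Heat=2]  = 2; Downtime = Scrap - Defects - 3  [with Scrap=2, Defects=5]  = -6.
Change = -11 − (-6) = -5.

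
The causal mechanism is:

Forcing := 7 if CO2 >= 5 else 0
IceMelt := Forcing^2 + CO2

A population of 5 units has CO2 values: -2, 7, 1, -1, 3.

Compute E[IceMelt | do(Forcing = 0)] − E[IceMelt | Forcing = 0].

The intervention sets Forcing=0 in all 5 units regardless of CO2. Recomputing IceMelt per unit gives -2, 7, 1, -1, 3; average 1.6.
Conditioning on Forcing=0 selects the 4 unit(s) with CO2 ∈ {-2, 1, -1, 3}. Their IceMelt values: -2, 1, -1, 3. Mean = 0.25.
Difference = 1.6 − 0.25 = 1.35.

1.35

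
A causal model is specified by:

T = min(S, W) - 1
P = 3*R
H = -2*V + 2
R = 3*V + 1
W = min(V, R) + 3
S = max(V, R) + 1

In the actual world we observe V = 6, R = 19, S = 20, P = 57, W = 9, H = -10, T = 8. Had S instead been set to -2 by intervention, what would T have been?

-3

The intervention breaks the incoming arrows to S: S = max(V, R) + 1 no longer applies, and S = -2.
R = 3*V + 1  [with V=6]  = 19
W = min(V, R) + 3  [with V=6, R=19]  = 9
T = min(S, W) - 1  [with S=-2, W=9]  = -3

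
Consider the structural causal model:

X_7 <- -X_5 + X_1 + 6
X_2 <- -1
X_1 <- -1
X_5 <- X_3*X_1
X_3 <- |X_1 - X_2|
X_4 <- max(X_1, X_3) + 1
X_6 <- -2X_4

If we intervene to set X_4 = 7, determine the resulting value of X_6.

Under do(X_4=7), the mechanism X_4 <- max(X_1, X_3) + 1 is discarded; X_4 is fixed at 7.
X_6 = -2X_4  [with X_4=7]  = -14

-14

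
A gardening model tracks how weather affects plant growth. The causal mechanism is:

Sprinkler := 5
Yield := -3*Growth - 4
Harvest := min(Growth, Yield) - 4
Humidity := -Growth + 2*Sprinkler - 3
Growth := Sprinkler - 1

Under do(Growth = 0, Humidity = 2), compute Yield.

-4

Setting Growth = 0, Humidity = 2 by intervention discards those variables' equations.
Yield = -3*Growth - 4  [with Growth=0]  = -4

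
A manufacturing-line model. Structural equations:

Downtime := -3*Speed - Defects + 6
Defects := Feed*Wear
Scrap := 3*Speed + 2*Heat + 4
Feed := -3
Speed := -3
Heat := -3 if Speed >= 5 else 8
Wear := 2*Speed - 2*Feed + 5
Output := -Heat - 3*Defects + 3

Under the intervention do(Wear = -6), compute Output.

-59

The intervention breaks the incoming arrows to Wear: Wear := 2*Speed - 2*Feed + 5 no longer applies, and Wear = -6.
Heat = -3 if Speed >= 5 else 8  [with Speed=-3]  = 8
Defects = Feed*Wear  [with Feed=-3, Wear=-6]  = 18
Output = -Heat - 3*Defects + 3  [with Heat=8, Defects=18]  = -59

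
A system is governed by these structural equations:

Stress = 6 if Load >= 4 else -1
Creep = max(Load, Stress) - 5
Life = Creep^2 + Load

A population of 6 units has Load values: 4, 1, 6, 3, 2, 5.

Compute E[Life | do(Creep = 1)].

Every unit gets Creep=1 under the intervention. Life values become 5, 2, 7, 4, 3, 6; E[Life|do(Creep=1)] = 4.5.

4.5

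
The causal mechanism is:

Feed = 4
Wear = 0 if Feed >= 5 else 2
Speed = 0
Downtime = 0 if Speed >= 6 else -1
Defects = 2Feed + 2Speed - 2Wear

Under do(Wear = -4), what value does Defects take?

16

The intervention breaks the incoming arrows to Wear: Wear = 0 if Feed >= 5 else 2 no longer applies, and Wear = -4.
Defects = 2Feed + 2Speed - 2Wear  [with Feed=4, Speed=0, Wear=-4]  = 16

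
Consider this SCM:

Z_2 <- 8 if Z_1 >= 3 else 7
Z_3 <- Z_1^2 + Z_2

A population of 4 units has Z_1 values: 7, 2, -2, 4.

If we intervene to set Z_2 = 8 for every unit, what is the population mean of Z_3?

26.25

The intervention sets Z_2=8 in all 4 units regardless of Z_1. Recomputing Z_3 per unit gives 57, 12, 12, 24; average 26.25.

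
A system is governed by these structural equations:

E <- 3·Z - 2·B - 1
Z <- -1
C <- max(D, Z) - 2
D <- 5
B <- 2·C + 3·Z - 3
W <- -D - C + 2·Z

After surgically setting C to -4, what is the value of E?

The intervention breaks the incoming arrows to C: C <- max(D, Z) - 2 no longer applies, and C = -4.
B = 2·C + 3·Z - 3  [with C=-4, Z=-1]  = -14
E = 3·Z - 2·B - 1  [with Z=-1, B=-14]  = 24

24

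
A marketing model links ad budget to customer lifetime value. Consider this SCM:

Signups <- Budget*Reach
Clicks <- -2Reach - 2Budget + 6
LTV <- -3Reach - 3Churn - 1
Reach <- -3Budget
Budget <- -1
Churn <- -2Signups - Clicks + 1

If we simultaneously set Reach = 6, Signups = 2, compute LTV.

The joint intervention fixes Reach = 6, Signups = 2, removing each variable's own equation.
Clicks = -2Reach - 2Budget + 6  [with Reach=6, Budget=-1]  = -4
Churn = -2Signups - Clicks + 1  [with Signups=2, Clicks=-4]  = 1
LTV = -3Reach - 3Churn - 1  [with Reach=6, Churn=1]  = -22

-22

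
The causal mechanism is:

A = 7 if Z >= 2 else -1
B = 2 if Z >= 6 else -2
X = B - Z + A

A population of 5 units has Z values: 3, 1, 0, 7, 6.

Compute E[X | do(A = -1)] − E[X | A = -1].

The intervention sets A=-1 in all 5 units regardless of Z. Recomputing X per unit gives -6, -4, -3, -6, -5; average -4.8.
E[X|A=-1] averages over only the 2 units with A=-1 (Z = 1, 0): X = -4, -3, mean -3.5.
Difference = -4.8 − (-3.5) = -1.3.

-1.3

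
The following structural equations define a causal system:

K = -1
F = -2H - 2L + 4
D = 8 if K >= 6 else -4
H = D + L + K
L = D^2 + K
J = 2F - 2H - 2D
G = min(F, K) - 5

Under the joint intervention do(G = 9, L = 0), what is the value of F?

Under do(G = 9, L = 0), each intervened variable's structural equation is replaced by its fixed value.
D = 8 if K >= 6 else -4  [with K=-1]  = -4
H = D + L + K  [with D=-4, L=0, K=-1]  = -5
F = -2H - 2L + 4  [with H=-5, L=0]  = 14

14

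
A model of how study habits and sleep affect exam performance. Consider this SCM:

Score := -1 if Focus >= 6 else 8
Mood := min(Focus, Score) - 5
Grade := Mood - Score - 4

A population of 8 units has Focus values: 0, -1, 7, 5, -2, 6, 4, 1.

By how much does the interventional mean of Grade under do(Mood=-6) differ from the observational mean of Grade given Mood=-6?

-3.75

Under do(Mood=-6), Mood's equation is replaced by Mood=-6 for every unit. Per-unit Grade: -18, -18, -9, -18, -18, -9, -18, -18. Mean = -15.75.
E[Grade|Mood=-6] averages over only the 3 units with Mood=-6 (Focus = -1, 7, 6): Grade = -18, -9, -9, mean -12.
Difference = -15.75 − (-12) = -3.75.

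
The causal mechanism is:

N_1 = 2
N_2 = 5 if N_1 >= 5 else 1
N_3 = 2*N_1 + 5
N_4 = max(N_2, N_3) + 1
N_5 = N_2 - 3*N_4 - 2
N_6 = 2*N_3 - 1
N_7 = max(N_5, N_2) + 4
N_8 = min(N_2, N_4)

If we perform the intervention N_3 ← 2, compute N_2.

1

Under do(N_3=2), the mechanism N_3 = 2*N_1 + 5 is discarded; N_3 is fixed at 2.
Since N_2 is not a descendant of the intervened variable, it is unaffected.
N_2 = 5 if N_1 >= 5 else 1  [with N_1=2]  = 1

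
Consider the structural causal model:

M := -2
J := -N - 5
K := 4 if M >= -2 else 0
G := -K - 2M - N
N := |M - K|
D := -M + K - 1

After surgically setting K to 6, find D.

7

The intervention breaks the incoming arrows to K: K := 4 if M >= -2 else 0 no longer applies, and K = 6.
D = -M + K - 1  [with M=-2, K=6]  = 7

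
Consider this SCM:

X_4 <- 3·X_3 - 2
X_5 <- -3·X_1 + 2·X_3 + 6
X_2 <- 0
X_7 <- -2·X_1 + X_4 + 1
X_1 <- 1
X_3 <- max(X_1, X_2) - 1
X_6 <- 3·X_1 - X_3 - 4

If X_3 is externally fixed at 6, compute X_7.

The intervention breaks the incoming arrows to X_3: X_3 <- max(X_1, X_2) - 1 no longer applies, and X_3 = 6.
X_4 = 3·X_3 - 2  [with X_3=6]  = 16
X_7 = -2·X_1 + X_4 + 1  [with X_1=1, X_4=16]  = 15

15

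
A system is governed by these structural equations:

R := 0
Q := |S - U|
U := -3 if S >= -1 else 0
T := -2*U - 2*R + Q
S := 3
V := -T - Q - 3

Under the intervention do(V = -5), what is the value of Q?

6

do(V=-5) replaces the equation V := -T - Q - 3 with the constant V = -5.
No directed path runs from V to Q, so Q keeps its natural value.
U = -3 if S >= -1 else 0  [with S=3]  = -3
Q = |S - U|  [with S=3, U=-3]  = 6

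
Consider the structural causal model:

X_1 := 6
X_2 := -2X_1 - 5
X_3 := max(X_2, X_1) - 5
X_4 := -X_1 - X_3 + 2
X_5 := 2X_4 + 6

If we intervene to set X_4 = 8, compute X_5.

22

Intervening sets X_4 = 8 and removes its equation (X_4 := -X_1 - X_3 + 2).
X_5 = 2X_4 + 6  [with X_4=8]  = 22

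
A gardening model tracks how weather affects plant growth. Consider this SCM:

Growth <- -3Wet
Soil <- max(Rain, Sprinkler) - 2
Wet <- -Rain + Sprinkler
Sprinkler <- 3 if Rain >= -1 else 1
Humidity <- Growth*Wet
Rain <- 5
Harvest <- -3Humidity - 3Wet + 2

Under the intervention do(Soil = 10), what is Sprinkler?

Under do(Soil=10), the mechanism Soil <- max(Rain, Sprinkler) - 2 is discarded; Soil is fixed at 10.
Since Sprinkler is not a descendant of the intervened variable, it is unaffected.
Sprinkler = 3 if Rain >= -1 else 1  [with Rain=5]  = 3

3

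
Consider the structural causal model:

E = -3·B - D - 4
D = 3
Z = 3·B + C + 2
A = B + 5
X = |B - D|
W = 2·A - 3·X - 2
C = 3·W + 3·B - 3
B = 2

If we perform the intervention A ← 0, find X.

Under do(A=0), the mechanism A = B + 5 is discarded; A is fixed at 0.
Since X is not a descendant of the intervened variable, it is unaffected.
X = |B - D|  [with B=2, D=3]  = 1

1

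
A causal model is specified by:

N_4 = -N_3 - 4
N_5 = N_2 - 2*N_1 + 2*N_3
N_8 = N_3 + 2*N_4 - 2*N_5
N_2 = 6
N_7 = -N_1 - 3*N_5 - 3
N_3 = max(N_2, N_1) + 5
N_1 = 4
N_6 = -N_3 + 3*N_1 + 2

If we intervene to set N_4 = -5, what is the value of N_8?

-39

do(N_4=-5) replaces the equation N_4 = -N_3 - 4 with the constant N_4 = -5.
N_3 = max(N_2, N_1) + 5  [with N_2=6, N_1=4]  = 11
N_5 = N_2 - 2*N_1 + 2*N_3  [with N_2=6, N_1=4, N_3=11]  = 20
N_8 = N_3 + 2*N_4 - 2*N_5  [with N_3=11, N_4=-5, N_5=20]  = -39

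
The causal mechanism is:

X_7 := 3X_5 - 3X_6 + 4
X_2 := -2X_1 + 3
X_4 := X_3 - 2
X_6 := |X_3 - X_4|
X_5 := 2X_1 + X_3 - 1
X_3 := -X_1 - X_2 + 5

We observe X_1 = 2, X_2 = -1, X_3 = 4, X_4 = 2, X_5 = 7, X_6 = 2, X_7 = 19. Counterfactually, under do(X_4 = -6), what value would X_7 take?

-5

The intervention breaks the incoming arrows to X_4: X_4 := X_3 - 2 no longer applies, and X_4 = -6.
X_2 = -2X_1 + 3  [with X_1=2]  = -1
X_3 = -X_1 - X_2 + 5  [with X_1=2, X_2=-1]  = 4
X_5 = 2X_1 + X_3 - 1  [with X_1=2, X_3=4]  = 7
X_6 = |X_3 - X_4|  [with X_3=4, X_4=-6]  = 10
X_7 = 3X_5 - 3X_6 + 4  [with X_5=7, X_6=10]  = -5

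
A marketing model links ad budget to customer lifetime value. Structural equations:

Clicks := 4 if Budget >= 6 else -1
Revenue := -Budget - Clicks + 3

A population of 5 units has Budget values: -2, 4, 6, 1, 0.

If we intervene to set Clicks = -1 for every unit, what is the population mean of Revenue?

2.2

The intervention sets Clicks=-1 in all 5 units regardless of Budget. Recomputing Revenue per unit gives 6, 0, -2, 3, 4; average 2.2.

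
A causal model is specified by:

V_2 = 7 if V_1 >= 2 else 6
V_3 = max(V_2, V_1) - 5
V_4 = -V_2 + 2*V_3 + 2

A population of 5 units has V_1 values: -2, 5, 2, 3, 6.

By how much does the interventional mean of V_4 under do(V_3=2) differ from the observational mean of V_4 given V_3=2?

0.2

Every unit gets V_3=2 under the intervention. V_4 values become 0, -1, -1, -1, -1; E[V_4|do(V_3=2)] = -0.8.
Conditioning on V_3=2 selects the 4 unit(s) with V_1 ∈ {5, 2, 3, 6}. Their V_4 values: -1, -1, -1, -1. Mean = -1.
Difference = -0.8 − (-1) = 0.2.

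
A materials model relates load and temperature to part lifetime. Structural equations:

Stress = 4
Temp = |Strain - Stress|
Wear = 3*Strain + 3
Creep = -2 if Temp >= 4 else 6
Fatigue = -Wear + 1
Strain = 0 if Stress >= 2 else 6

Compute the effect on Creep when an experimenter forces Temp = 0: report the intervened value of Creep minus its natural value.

8

The intervention breaks the incoming arrows to Temp: Temp = |Strain - Stress| no longer applies, and Temp = 0.
Creep = -2 if Temp >= 4 else 6  [with Temp=0]  = 6
Without intervention: Strain = 0 if Stress >= 2 else 6  [with Stress=4]  = 0; Temp = |Strain - Stress|  [with Strain=0, Stress=4]  = 4; Creep = -2 if Temp >= 4 else 6  [with Temp=4]  = -2.
Change = 6 − (-2) = 8.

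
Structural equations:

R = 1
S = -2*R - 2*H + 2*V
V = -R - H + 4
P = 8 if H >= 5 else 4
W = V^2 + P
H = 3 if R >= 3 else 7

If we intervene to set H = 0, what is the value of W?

13

Under do(H=0), the mechanism H = 3 if R >= 3 else 7 is discarded; H is fixed at 0.
V = -R - H + 4  [with R=1, H=0]  = 3
P = 8 if H >= 5 else 4  [with H=0]  = 4
W = V^2 + P  [with V=3, P=4]  = 13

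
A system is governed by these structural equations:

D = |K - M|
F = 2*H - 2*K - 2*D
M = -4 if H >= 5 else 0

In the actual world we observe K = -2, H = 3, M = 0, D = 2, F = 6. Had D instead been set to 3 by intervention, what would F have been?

Intervening sets D = 3 and removes its equation (D = |K - M|).
F = 2*H - 2*K - 2*D  [with H=3, K=-2, D=3]  = 4

4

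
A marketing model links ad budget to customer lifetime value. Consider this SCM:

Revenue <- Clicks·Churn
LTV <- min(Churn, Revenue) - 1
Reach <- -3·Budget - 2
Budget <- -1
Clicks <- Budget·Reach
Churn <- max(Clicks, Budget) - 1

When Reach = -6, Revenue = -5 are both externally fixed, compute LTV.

-6

Setting Reach = -6, Revenue = -5 by intervention discards those variables' equations.
Clicks = Budget·Reach  [with Budget=-1, Reach=-6]  = 6
Churn = max(Clicks, Budget) - 1  [with Clicks=6, Budget=-1]  = 5
LTV = min(Churn, Revenue) - 1  [with Churn=5, Revenue=-5]  = -6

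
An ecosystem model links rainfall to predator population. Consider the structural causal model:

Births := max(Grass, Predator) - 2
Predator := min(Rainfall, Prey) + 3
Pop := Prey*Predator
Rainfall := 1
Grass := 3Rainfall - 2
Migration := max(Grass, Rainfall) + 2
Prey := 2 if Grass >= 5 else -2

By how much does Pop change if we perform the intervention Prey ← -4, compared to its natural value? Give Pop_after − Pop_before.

6

The intervention breaks the incoming arrows to Prey: Prey := 2 if Grass >= 5 else -2 no longer applies, and Prey = -4.
Predator = min(Rainfall, Prey) + 3  [with Rainfall=1, Prey=-4]  = -1
Pop = Prey*Predator  [with Prey=-4, Predator=-1]  = 4
Without intervention: Grass = 3Rainfall - 2  [with Rainfall=1]  = 1; Prey = 2 if Grass >= 5 else -2  [with Grass=1]  = -2; Predator = min(Rainfall, Prey) + 3  [with Rainfall=1, Prey=-2]  = 1; Pop = Prey*Predator  [with Prey=-2, Predator=1]  = -2.
Change = 4 − (-2) = 6.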